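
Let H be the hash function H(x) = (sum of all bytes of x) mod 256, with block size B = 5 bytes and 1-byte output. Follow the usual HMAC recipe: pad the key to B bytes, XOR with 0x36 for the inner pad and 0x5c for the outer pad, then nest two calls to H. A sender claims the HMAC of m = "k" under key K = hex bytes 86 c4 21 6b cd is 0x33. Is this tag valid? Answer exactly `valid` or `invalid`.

valid

Key hex bytes 86 c4 21 6b cd is exactly B = 5 bytes: K' = 86 c4 21 6b cd.
K' ⊕ ipad = b0 f2 17 5d fb; K' ⊕ opad = da 98 7d 37 91.
Inner hash: sum = 176+242+23+93+251+107 = 892; mod 256 = 124 → 7c.
Outer hash (recomputed tag): sum = 218+152+125+55+145+124 = 819; mod 256 = 51 → 33.
Recomputed tag = 33; claimed = 33 → match.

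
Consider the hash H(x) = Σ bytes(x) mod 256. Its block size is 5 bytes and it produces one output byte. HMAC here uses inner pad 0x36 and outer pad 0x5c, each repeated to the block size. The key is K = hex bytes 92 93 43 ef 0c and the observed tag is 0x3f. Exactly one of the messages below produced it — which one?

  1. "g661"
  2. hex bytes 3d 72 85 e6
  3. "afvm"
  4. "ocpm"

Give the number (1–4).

4

Key hex bytes 92 93 43 ef 0c is exactly B = 5 bytes: K' = 92 93 43 ef 0c.
K' ⊕ ipad = a4 a5 75 d9 3a; K' ⊕ opad = ce cf 1f b3 50.
m1: inner = H(a4 a5 75 d9 3a 67 36 36 31) = d5; tag = H(ce cf 1f b3 50 d5) = 94
m2: inner = H(a4 a5 75 d9 3a 3d 72 85 e6) = eb; tag = H(ce cf 1f b3 50 eb) = aa
m3: inner = H(a4 a5 75 d9 3a 61 66 76 6d) = 7b; tag = H(ce cf 1f b3 50 7b) = 3a
m4: inner = H(a4 a5 75 d9 3a 6f 63 70 6d) = 80; tag = H(ce cf 1f b3 50 80) = 3f ← matches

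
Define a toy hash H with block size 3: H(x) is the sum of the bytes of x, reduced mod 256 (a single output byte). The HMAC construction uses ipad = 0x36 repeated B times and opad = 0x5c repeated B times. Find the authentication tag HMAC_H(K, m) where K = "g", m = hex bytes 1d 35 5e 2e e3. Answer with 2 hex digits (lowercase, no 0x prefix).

Key "g" = 67 is 1 byte ≤ B = 3; zero-pad to 3 bytes: K' = 67 00 00.
K' ⊕ ipad = 51 36 36.  K' ⊕ opad = 3b 5c 5c.
Inner input = (K'⊕ipad) ∥ m = 51 36 36 ∥ 1d 35 5e 2e e3.
Inner hash: sum = 81+54+54+29+53+94+46+227 = 638; mod 256 = 126 → 7e.
Outer input = (K'⊕opad) ∥ inner = 3b 5c 5c ∥ 7e.
Outer hash (tag): sum = 59+92+92+126 = 369; mod 256 = 113 → 71.

71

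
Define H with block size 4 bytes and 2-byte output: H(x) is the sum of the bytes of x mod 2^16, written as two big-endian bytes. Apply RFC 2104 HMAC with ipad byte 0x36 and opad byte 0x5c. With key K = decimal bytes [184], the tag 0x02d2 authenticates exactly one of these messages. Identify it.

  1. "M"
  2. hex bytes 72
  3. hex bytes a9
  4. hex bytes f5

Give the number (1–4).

Key decimal bytes [184] = b8 is 1 byte ≤ B = 4; zero-pad to 4 bytes: K' = b8 00 00 00.
K' ⊕ ipad = 8e 36 36 36; K' ⊕ opad = e4 5c 5c 5c.
m1: inner = H(8e 36 36 36 4d) = 01 7d; tag = H(e4 5c 5c 5c 01 7d) = 0276
m2: inner = H(8e 36 36 36 72) = 01 a2; tag = H(e4 5c 5c 5c 01 a2) = 029b
m3: inner = H(8e 36 36 36 a9) = 01 d9; tag = H(e4 5c 5c 5c 01 d9) = 02d2 ← matches
m4: inner = H(8e 36 36 36 f5) = 02 25; tag = H(e4 5c 5c 5c 02 25) = 021f

3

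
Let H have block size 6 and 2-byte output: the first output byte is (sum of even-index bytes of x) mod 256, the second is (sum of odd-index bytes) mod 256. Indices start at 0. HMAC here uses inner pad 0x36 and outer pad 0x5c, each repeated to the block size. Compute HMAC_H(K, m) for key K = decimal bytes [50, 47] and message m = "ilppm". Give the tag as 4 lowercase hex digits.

Key decimal bytes [50, 47] = 32 2f is 2 bytes ≤ B = 6; zero-pad to 6 bytes: K' = 32 2f 00 00 00 00.
K' ⊕ ipad = 04 19 36 36 36 36.  K' ⊕ opad = 6e 73 5c 5c 5c 5c.
Inner input = (K'⊕ipad) ∥ m = 04 19 36 36 36 36 ∥ 69 6c 70 70 6d.
Inner hash: even-index sum = 438 mod 256 = 182; odd-index sum = 353 mod 256 = 97 → b6 61.
Outer input = (K'⊕opad) ∥ inner = 6e 73 5c 5c 5c 5c ∥ b6 61.
Outer hash (tag): even-index sum = 476 mod 256 = 220; odd-index sum = 396 mod 256 = 140 → dc 8c.

dc8c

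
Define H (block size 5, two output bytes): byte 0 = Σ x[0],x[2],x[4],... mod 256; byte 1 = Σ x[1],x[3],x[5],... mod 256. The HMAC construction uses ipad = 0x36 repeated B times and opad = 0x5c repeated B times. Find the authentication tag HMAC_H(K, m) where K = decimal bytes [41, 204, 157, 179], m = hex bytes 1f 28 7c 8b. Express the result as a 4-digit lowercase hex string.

Key decimal bytes [41, 204, 157, 179] = 29 cc 9d b3 is 4 bytes ≤ B = 5; zero-pad to 5 bytes: K' = 29 cc 9d b3 00.
K' ⊕ ipad = 1f fa ab 85 36.  K' ⊕ opad = 75 90 c1 ef 5c.
Inner input = (K'⊕ipad) ∥ m = 1f fa ab 85 36 ∥ 1f 28 7c 8b.
Inner hash: even-index sum = 435 mod 256 = 179; odd-index sum = 538 mod 256 = 26 → b3 1a.
Outer input = (K'⊕opad) ∥ inner = 75 90 c1 ef 5c ∥ b3 1a.
Outer hash (tag): even-index sum = 428 mod 256 = 172; odd-index sum = 562 mod 256 = 50 → ac 32.

ac32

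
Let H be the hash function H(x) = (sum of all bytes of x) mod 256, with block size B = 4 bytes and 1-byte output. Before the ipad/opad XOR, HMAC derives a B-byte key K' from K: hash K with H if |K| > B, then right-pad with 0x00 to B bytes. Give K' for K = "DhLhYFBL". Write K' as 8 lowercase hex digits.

8d000000

|K| = 8 > B = 4, so first hash the key.
H(K): sum = 68+104+76+104+89+70+66+76 = 653; mod 256 = 141 → 8d.
Zero-pad H(K) = 8d to 4 bytes: K' = 8d 00 00 00.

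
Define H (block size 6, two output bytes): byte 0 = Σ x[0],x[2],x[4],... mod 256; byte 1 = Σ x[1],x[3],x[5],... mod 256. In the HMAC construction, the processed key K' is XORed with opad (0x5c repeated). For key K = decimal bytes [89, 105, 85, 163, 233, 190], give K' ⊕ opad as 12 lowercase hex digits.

Key decimal bytes [89, 105, 85, 163, 233, 190] = 59 69 55 a3 e9 be is exactly B = 6 bytes: K' = 59 69 55 a3 e9 be.
XOR each byte with 0x5c: 59⊕5c=05, 69⊕5c=35, 55⊕5c=09, a3⊕5c=ff, e9⊕5c=b5, be⊕5c=e2.

053509ffb5e2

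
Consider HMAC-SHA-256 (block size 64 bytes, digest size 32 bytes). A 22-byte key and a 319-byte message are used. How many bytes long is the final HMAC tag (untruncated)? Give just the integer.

32

The tag is one SHA-256 digest: 32 bytes.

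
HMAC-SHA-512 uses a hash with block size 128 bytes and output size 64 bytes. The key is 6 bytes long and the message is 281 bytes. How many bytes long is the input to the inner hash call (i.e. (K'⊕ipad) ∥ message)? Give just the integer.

Key is 6 ≤ 128 bytes, zero-padded: |K'| = 128.
Inner input = (K'⊕ipad) ∥ m → 128 + 281 = 409 bytes.

409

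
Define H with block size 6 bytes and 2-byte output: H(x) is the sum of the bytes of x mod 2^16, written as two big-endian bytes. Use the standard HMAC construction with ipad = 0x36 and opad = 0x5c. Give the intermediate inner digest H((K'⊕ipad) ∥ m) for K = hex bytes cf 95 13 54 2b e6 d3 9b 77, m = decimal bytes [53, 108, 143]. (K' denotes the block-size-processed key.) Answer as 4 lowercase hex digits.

0331

Key hex bytes cf 95 13 54 2b e6 d3 9b 77 is 9 bytes > B = 6, so hash it first: H(key) = 04 c1, then zero-pad to 6 bytes: K' = 04 c1 00 00 00 00.
K' ⊕ ipad = 32 f7 36 36 36 36.
Inner input = 32 f7 36 36 36 36 ∥ 35 6c 8f.
Inner hash: sum = 50+247+54+54+54+54+53+108+143 = 817 → 03 31.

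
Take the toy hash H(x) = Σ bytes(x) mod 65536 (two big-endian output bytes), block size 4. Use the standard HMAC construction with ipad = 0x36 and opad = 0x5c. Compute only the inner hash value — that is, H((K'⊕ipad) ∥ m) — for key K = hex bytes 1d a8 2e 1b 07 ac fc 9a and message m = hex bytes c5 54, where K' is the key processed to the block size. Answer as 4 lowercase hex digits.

Key hex bytes 1d a8 2e 1b 07 ac fc 9a is 8 bytes > B = 4, so hash it first: H(key) = 03 57, then zero-pad to 4 bytes: K' = 03 57 00 00.
K' ⊕ ipad = 35 61 36 36.
Inner input = 35 61 36 36 ∥ c5 54.
Inner hash: sum = 53+97+54+54+197+84 = 539 → 02 1b.

021b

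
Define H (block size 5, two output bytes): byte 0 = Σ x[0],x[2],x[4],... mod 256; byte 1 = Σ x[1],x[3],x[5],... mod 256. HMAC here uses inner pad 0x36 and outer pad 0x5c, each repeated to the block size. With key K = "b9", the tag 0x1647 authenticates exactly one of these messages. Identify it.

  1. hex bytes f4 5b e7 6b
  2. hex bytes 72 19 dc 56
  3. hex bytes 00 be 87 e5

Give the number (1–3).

Key "b9" = 62 39 is 2 bytes ≤ B = 5; zero-pad to 5 bytes: K' = 62 39 00 00 00.
K' ⊕ ipad = 54 0f 36 36 36; K' ⊕ opad = 3e 65 5c 5c 5c.
m1: inner = H(54 0f 36 36 36 f4 5b e7 6b) = 86 20; tag = H(3e 65 5c 5c 5c 86 20) = 1647 ← matches
m2: inner = H(54 0f 36 36 36 72 19 dc 56) = 2f 93; tag = H(3e 65 5c 5c 5c 2f 93) = 89f0
m3: inner = H(54 0f 36 36 36 00 be 87 e5) = 63 cc; tag = H(3e 65 5c 5c 5c 63 cc) = c224

1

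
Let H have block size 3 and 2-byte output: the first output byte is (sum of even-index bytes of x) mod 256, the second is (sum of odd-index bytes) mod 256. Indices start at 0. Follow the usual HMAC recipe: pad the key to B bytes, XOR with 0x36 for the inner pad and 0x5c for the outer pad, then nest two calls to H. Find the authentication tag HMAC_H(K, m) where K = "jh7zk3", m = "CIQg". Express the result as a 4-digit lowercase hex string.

6369

Key "jh7zk3" = 6a 68 37 7a 6b 33 is 6 bytes > B = 3, so hash it first: H(key) = 0c 15, then zero-pad to 3 bytes: K' = 0c 15 00.
K' ⊕ ipad = 3a 23 36.  K' ⊕ opad = 50 49 5c.
Inner input = (K'⊕ipad) ∥ m = 3a 23 36 ∥ 43 49 51 67.
Inner hash: even-index sum = 288 mod 256 = 32; odd-index sum = 183 mod 256 = 183 → 20 b7.
Outer input = (K'⊕opad) ∥ inner = 50 49 5c ∥ 20 b7.
Outer hash (tag): even-index sum = 355 mod 256 = 99; odd-index sum = 105 mod 256 = 105 → 63 69.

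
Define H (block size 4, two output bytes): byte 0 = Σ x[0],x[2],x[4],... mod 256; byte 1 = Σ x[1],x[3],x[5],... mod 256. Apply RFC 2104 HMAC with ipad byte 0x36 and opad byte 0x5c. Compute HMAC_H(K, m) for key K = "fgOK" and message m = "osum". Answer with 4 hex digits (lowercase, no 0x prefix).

fa00

Key "fgOK" = 66 67 4f 4b is exactly B = 4 bytes: K' = 66 67 4f 4b.
K' ⊕ ipad = 50 51 79 7d.  K' ⊕ opad = 3a 3b 13 17.
Inner input = (K'⊕ipad) ∥ m = 50 51 79 7d ∥ 6f 73 75 6d.
Inner hash: even-index sum = 429 mod 256 = 173; odd-index sum = 430 mod 256 = 174 → ad ae.
Outer input = (K'⊕opad) ∥ inner = 3a 3b 13 17 ∥ ad ae.
Outer hash (tag): even-index sum = 250 mod 256 = 250; odd-index sum = 256 mod 256 = 0 → fa 00.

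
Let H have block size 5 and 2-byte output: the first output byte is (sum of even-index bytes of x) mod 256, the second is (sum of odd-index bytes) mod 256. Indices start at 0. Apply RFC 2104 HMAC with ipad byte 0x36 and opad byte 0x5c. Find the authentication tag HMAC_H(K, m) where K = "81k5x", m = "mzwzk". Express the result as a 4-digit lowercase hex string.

Key "81k5x" = 38 31 6b 35 78 is exactly B = 5 bytes: K' = 38 31 6b 35 78.
K' ⊕ ipad = 0e 07 5d 03 4e.  K' ⊕ opad = 64 6d 37 69 24.
Inner input = (K'⊕ipad) ∥ m = 0e 07 5d 03 4e ∥ 6d 7a 77 7a 6b.
Inner hash: even-index sum = 429 mod 256 = 173; odd-index sum = 345 mod 256 = 89 → ad 59.
Outer input = (K'⊕opad) ∥ inner = 64 6d 37 69 24 ∥ ad 59.
Outer hash (tag): even-index sum = 280 mod 256 = 24; odd-index sum = 387 mod 256 = 131 → 18 83.

1883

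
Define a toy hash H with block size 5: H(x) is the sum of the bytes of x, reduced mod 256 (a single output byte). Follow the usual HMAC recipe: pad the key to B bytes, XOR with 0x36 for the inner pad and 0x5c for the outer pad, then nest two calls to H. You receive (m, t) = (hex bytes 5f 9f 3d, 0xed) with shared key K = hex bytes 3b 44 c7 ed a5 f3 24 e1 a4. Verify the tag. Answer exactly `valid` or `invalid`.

valid

Key hex bytes 3b 44 c7 ed a5 f3 24 e1 a4 is 9 bytes > B = 5, so hash it first: H(key) = 74, then zero-pad to 5 bytes: K' = 74 00 00 00 00.
K' ⊕ ipad = 42 36 36 36 36; K' ⊕ opad = 28 5c 5c 5c 5c.
Inner hash: sum = 66+54+54+54+54+95+159+61 = 597; mod 256 = 85 → 55.
Outer hash (recomputed tag): sum = 40+92+92+92+92+85 = 493; mod 256 = 237 → ed.
Recomputed tag = ed; claimed = ed → match.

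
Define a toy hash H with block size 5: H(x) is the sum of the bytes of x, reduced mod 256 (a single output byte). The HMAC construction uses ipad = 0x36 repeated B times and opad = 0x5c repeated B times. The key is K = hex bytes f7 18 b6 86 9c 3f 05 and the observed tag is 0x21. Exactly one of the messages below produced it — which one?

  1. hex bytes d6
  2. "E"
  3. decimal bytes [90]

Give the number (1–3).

2

Key hex bytes f7 18 b6 86 9c 3f 05 is 7 bytes > B = 5, so hash it first: H(key) = 2b, then zero-pad to 5 bytes: K' = 2b 00 00 00 00.
K' ⊕ ipad = 1d 36 36 36 36; K' ⊕ opad = 77 5c 5c 5c 5c.
m1: inner = H(1d 36 36 36 36 d6) = cb; tag = H(77 5c 5c 5c 5c cb) = b2
m2: inner = H(1d 36 36 36 36 45) = 3a; tag = H(77 5c 5c 5c 5c 3a) = 21 ← matches
m3: inner = H(1d 36 36 36 36 5a) = 4f; tag = H(77 5c 5c 5c 5c 4f) = 36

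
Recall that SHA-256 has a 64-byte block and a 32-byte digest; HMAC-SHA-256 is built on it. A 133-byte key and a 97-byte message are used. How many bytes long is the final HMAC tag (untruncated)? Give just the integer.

32

The tag is one SHA-256 digest: 32 bytes.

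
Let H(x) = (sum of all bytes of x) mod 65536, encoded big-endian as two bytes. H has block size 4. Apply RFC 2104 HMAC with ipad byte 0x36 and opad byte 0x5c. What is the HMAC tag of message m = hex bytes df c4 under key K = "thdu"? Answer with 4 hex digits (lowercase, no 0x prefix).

0197

Key "thdu" = 74 68 64 75 is exactly B = 4 bytes: K' = 74 68 64 75.
K' ⊕ ipad = 42 5e 52 43.  K' ⊕ opad = 28 34 38 29.
Inner input = (K'⊕ipad) ∥ m = 42 5e 52 43 ∥ df c4.
Inner hash: sum = 66+94+82+67+223+196 = 728 → 02 d8.
Outer input = (K'⊕opad) ∥ inner = 28 34 38 29 ∥ 02 d8.
Outer hash (tag): sum = 40+52+56+41+2+216 = 407 → 01 97.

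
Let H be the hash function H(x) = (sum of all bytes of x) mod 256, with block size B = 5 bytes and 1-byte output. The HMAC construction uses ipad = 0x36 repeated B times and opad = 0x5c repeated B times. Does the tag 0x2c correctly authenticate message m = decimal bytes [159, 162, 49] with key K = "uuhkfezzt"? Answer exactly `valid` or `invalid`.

valid

Key "uuhkfezzt" = 75 75 68 6b 66 65 7a 7a 74 is 9 bytes > B = 5, so hash it first: H(key) = f0, then zero-pad to 5 bytes: K' = f0 00 00 00 00.
K' ⊕ ipad = c6 36 36 36 36; K' ⊕ opad = ac 5c 5c 5c 5c.
Inner hash: sum = 198+54+54+54+54+159+162+49 = 784; mod 256 = 16 → 10.
Outer hash (recomputed tag): sum = 172+92+92+92+92+16 = 556; mod 256 = 44 → 2c.
Recomputed tag = 2c; claimed = 2c → match.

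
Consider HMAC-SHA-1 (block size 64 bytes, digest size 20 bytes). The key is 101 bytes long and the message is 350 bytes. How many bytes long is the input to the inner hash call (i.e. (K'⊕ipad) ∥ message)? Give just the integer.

414

Key is 101 > 64 bytes, so it is hashed to 20 bytes then zero-padded to 64: |K'| = 64.
Inner input = (K'⊕ipad) ∥ m → 64 + 350 = 414 bytes.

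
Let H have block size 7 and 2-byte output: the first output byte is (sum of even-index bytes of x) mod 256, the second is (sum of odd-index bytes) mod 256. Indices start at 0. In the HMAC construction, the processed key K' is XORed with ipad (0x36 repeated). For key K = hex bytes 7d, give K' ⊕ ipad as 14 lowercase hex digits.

4b363636363636

Key hex bytes 7d is 1 byte ≤ B = 7; zero-pad to 7 bytes: K' = 7d 00 00 00 00 00 00.
XOR each byte with 0x36: 7d⊕36=4b, 00⊕36=36, 00⊕36=36, 00⊕36=36, 00⊕36=36, 00⊕36=36, 00⊕36=36.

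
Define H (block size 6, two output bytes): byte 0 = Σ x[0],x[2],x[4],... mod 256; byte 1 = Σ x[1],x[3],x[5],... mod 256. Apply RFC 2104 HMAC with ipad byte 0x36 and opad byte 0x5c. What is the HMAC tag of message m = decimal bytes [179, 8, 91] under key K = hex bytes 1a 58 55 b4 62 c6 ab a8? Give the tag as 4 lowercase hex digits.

9c9e

Key hex bytes 1a 58 55 b4 62 c6 ab a8 is 8 bytes > B = 6, so hash it first: H(key) = 7c 7a, then zero-pad to 6 bytes: K' = 7c 7a 00 00 00 00.
K' ⊕ ipad = 4a 4c 36 36 36 36.  K' ⊕ opad = 20 26 5c 5c 5c 5c.
Inner input = (K'⊕ipad) ∥ m = 4a 4c 36 36 36 36 ∥ b3 08 5b.
Inner hash: even-index sum = 452 mod 256 = 196; odd-index sum = 192 mod 256 = 192 → c4 c0.
Outer input = (K'⊕opad) ∥ inner = 20 26 5c 5c 5c 5c ∥ c4 c0.
Outer hash (tag): even-index sum = 412 mod 256 = 156; odd-index sum = 414 mod 256 = 158 → 9c 9e.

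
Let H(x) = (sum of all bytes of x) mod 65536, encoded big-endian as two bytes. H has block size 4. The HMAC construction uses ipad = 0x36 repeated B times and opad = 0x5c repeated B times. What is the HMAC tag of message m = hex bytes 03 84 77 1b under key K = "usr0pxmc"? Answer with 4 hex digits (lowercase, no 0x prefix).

Key "usr0pxmc" = 75 73 72 30 70 78 6d 63 is 8 bytes > B = 4, so hash it first: H(key) = 03 42, then zero-pad to 4 bytes: K' = 03 42 00 00.
K' ⊕ ipad = 35 74 36 36.  K' ⊕ opad = 5f 1e 5c 5c.
Inner input = (K'⊕ipad) ∥ m = 35 74 36 36 ∥ 03 84 77 1b.
Inner hash: sum = 53+116+54+54+3+132+119+27 = 558 → 02 2e.
Outer input = (K'⊕opad) ∥ inner = 5f 1e 5c 5c ∥ 02 2e.
Outer hash (tag): sum = 95+30+92+92+2+46 = 357 → 01 65.

0165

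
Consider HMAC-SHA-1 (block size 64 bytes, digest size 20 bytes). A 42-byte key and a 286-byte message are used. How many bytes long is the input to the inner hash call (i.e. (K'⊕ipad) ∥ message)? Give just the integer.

350

Key is 42 ≤ 64 bytes, zero-padded: |K'| = 64.
Inner input = (K'⊕ipad) ∥ m → 64 + 286 = 350 bytes.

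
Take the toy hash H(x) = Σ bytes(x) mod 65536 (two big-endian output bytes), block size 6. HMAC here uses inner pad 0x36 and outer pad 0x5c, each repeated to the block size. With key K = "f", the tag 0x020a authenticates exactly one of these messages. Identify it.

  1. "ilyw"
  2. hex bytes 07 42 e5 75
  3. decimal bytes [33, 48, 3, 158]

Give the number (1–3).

2

Key "f" = 66 is 1 byte ≤ B = 6; zero-pad to 6 bytes: K' = 66 00 00 00 00 00.
K' ⊕ ipad = 50 36 36 36 36 36; K' ⊕ opad = 3a 5c 5c 5c 5c 5c.
m1: inner = H(50 36 36 36 36 36 69 6c 79 77) = 03 23; tag = H(3a 5c 5c 5c 5c 5c 03 23) = 022c
m2: inner = H(50 36 36 36 36 36 07 42 e5 75) = 03 01; tag = H(3a 5c 5c 5c 5c 5c 03 01) = 020a ← matches
m3: inner = H(50 36 36 36 36 36 21 30 03 9e) = 02 50; tag = H(3a 5c 5c 5c 5c 5c 02 50) = 0258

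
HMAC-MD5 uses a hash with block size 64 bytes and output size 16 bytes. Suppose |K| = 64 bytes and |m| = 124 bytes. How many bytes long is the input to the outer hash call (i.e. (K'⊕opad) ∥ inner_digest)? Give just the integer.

Key is 64 ≤ 64 bytes, zero-padded: |K'| = 64.
Outer input = (K'⊕opad) ∥ H(inner) → 64 + 16 = 80 bytes.

80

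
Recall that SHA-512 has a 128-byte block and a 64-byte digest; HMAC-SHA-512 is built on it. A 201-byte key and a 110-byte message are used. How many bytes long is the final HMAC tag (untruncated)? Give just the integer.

The tag is one SHA-512 digest: 64 bytes.

64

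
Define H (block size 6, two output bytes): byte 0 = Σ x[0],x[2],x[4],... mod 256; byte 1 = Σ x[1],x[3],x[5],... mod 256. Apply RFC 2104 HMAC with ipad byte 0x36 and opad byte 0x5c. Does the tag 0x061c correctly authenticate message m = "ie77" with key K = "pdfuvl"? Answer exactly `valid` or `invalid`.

valid

Key "pdfuvl" = 70 64 66 75 76 6c is exactly B = 6 bytes: K' = 70 64 66 75 76 6c.
K' ⊕ ipad = 46 52 50 43 40 5a; K' ⊕ opad = 2c 38 3a 29 2a 30.
Inner hash: even-index sum = 374 mod 256 = 118; odd-index sum = 395 mod 256 = 139 → 76 8b.
Outer hash (recomputed tag): even-index sum = 262 mod 256 = 6; odd-index sum = 284 mod 256 = 28 → 06 1c.
Recomputed tag = 061c; claimed = 061c → match.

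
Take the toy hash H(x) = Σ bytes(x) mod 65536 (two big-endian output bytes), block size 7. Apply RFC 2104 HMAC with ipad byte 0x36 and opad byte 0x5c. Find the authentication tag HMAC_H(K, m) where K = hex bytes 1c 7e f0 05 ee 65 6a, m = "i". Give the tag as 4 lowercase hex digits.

Key hex bytes 1c 7e f0 05 ee 65 6a is exactly B = 7 bytes: K' = 1c 7e f0 05 ee 65 6a.
K' ⊕ ipad = 2a 48 c6 33 d8 53 5c.  K' ⊕ opad = 40 22 ac 59 b2 39 36.
Inner input = (K'⊕ipad) ∥ m = 2a 48 c6 33 d8 53 5c ∥ 69.
Inner hash: sum = 42+72+198+51+216+83+92+105 = 859 → 03 5b.
Outer input = (K'⊕opad) ∥ inner = 40 22 ac 59 b2 39 36 ∥ 03 5b.
Outer hash (tag): sum = 64+34+172+89+178+57+54+3+91 = 742 → 02 e6.

02e6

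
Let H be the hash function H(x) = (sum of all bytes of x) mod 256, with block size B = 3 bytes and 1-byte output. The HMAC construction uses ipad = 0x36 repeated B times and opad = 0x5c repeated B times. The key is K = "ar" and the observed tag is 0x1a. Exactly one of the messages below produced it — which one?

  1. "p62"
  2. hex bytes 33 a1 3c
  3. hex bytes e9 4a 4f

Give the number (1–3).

Key "ar" = 61 72 is 2 bytes ≤ B = 3; zero-pad to 3 bytes: K' = 61 72 00.
K' ⊕ ipad = 57 44 36; K' ⊕ opad = 3d 2e 5c.
m1: inner = H(57 44 36 70 36 32) = a9; tag = H(3d 2e 5c a9) = 70
m2: inner = H(57 44 36 33 a1 3c) = e1; tag = H(3d 2e 5c e1) = a8
m3: inner = H(57 44 36 e9 4a 4f) = 53; tag = H(3d 2e 5c 53) = 1a ← matches

3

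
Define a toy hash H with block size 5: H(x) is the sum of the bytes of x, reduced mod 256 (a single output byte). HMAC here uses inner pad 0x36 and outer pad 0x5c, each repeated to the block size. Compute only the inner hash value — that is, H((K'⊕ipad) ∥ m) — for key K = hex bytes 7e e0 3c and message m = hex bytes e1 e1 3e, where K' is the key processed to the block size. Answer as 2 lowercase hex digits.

Key hex bytes 7e e0 3c is 3 bytes ≤ B = 5; zero-pad to 5 bytes: K' = 7e e0 3c 00 00.
K' ⊕ ipad = 48 d6 0a 36 36.
Inner input = 48 d6 0a 36 36 ∥ e1 e1 3e.
Inner hash: sum = 72+214+10+54+54+225+225+62 = 916; mod 256 = 148 → 94.

94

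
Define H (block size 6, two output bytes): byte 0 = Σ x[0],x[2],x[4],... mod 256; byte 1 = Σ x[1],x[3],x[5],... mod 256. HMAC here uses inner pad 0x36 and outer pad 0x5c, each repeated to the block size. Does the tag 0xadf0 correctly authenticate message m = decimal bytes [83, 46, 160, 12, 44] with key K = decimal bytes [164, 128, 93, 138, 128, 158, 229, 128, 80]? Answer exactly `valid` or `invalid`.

Key decimal bytes [164, 128, 93, 138, 128, 158, 229, 128, 80] = a4 80 5d 8a 80 9e e5 80 50 is 9 bytes > B = 6, so hash it first: H(key) = b6 28, then zero-pad to 6 bytes: K' = b6 28 00 00 00 00.
K' ⊕ ipad = 80 1e 36 36 36 36; K' ⊕ opad = ea 74 5c 5c 5c 5c.
Inner hash: even-index sum = 523 mod 256 = 11; odd-index sum = 196 mod 256 = 196 → 0b c4.
Outer hash (recomputed tag): even-index sum = 429 mod 256 = 173; odd-index sum = 496 mod 256 = 240 → ad f0.
Recomputed tag = adf0; claimed = adf0 → match.

valid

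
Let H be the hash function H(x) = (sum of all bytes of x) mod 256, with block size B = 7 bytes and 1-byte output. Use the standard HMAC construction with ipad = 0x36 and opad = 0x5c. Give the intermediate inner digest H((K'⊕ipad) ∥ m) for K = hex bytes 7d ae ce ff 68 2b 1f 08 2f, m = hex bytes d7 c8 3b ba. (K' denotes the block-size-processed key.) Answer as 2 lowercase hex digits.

Key hex bytes 7d ae ce ff 68 2b 1f 08 2f is 9 bytes > B = 7, so hash it first: H(key) = e1, then zero-pad to 7 bytes: K' = e1 00 00 00 00 00 00.
K' ⊕ ipad = d7 36 36 36 36 36 36.
Inner input = d7 36 36 36 36 36 36 ∥ d7 c8 3b ba.
Inner hash: sum = 215+54+54+54+54+54+54+215+200+59+186 = 1199; mod 256 = 175 → af.

af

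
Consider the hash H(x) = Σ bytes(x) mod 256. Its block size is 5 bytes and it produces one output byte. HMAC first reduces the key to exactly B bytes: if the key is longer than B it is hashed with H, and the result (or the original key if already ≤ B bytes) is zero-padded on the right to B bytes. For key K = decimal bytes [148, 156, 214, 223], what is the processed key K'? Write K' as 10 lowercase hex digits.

Key decimal bytes [148, 156, 214, 223] = 94 9c d6 df is 4 bytes ≤ B = 5; zero-pad to 5 bytes: K' = 94 9c d6 df 00.

949cd6df00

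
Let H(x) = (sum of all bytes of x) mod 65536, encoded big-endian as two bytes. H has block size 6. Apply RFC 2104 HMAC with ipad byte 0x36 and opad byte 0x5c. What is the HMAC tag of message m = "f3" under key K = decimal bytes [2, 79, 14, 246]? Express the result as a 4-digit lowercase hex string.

02d1

Key decimal bytes [2, 79, 14, 246] = 02 4f 0e f6 is 4 bytes ≤ B = 6; zero-pad to 6 bytes: K' = 02 4f 0e f6 00 00.
K' ⊕ ipad = 34 79 38 c0 36 36.  K' ⊕ opad = 5e 13 52 aa 5c 5c.
Inner input = (K'⊕ipad) ∥ m = 34 79 38 c0 36 36 ∥ 66 33.
Inner hash: sum = 52+121+56+192+54+54+102+51 = 682 → 02 aa.
Outer input = (K'⊕opad) ∥ inner = 5e 13 52 aa 5c 5c ∥ 02 aa.
Outer hash (tag): sum = 94+19+82+170+92+92+2+170 = 721 → 02 d1.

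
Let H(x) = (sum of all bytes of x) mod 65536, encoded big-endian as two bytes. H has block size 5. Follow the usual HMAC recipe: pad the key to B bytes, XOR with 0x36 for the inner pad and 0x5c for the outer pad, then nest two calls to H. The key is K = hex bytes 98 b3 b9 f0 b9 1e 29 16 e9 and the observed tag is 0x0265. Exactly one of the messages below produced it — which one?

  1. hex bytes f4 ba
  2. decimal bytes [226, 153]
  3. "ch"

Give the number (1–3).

1

Key hex bytes 98 b3 b9 f0 b9 1e 29 16 e9 is 9 bytes > B = 5, so hash it first: H(key) = 04 f3, then zero-pad to 5 bytes: K' = 04 f3 00 00 00.
K' ⊕ ipad = 32 c5 36 36 36; K' ⊕ opad = 58 af 5c 5c 5c.
m1: inner = H(32 c5 36 36 36 f4 ba) = 03 47; tag = H(58 af 5c 5c 5c 03 47) = 0265 ← matches
m2: inner = H(32 c5 36 36 36 e2 99) = 03 14; tag = H(58 af 5c 5c 5c 03 14) = 0232
m3: inner = H(32 c5 36 36 36 63 68) = 02 64; tag = H(58 af 5c 5c 5c 02 64) = 0281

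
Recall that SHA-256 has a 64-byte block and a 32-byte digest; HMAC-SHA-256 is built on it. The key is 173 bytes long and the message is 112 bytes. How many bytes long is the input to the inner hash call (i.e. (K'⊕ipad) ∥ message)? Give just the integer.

Key is 173 > 64 bytes, so it is hashed to 32 bytes then zero-padded to 64: |K'| = 64.
Inner input = (K'⊕ipad) ∥ m → 64 + 112 = 176 bytes.

176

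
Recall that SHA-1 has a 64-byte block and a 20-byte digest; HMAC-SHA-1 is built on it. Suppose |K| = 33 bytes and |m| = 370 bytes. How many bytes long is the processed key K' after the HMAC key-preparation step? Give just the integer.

64

Key is 33 ≤ 64 bytes, zero-padded: |K'| = 64.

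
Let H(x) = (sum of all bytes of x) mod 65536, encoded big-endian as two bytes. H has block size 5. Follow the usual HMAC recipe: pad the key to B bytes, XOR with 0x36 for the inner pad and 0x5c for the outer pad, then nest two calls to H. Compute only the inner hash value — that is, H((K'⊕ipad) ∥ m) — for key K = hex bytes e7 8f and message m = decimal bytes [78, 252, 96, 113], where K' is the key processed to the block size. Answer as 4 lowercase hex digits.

Key hex bytes e7 8f is 2 bytes ≤ B = 5; zero-pad to 5 bytes: K' = e7 8f 00 00 00.
K' ⊕ ipad = d1 b9 36 36 36.
Inner input = d1 b9 36 36 36 ∥ 4e fc 60 71.
Inner hash: sum = 209+185+54+54+54+78+252+96+113 = 1095 → 04 47.

0447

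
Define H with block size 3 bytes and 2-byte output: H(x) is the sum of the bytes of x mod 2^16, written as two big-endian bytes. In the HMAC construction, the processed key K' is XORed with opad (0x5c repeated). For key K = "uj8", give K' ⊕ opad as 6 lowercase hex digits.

Key "uj8" = 75 6a 38 is exactly B = 3 bytes: K' = 75 6a 38.
XOR each byte with 0x5c: 75⊕5c=29, 6a⊕5c=36, 38⊕5c=64.

293664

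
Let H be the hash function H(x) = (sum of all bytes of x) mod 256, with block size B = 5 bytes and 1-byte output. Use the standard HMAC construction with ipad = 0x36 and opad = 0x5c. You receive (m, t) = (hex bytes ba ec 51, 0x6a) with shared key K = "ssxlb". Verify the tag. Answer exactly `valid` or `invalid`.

invalid

Key "ssxlb" = 73 73 78 6c 62 is exactly B = 5 bytes: K' = 73 73 78 6c 62.
K' ⊕ ipad = 45 45 4e 5a 54; K' ⊕ opad = 2f 2f 24 30 3e.
Inner hash: sum = 69+69+78+90+84+186+236+81 = 893; mod 256 = 125 → 7d.
Outer hash (recomputed tag): sum = 47+47+36+48+62+125 = 365; mod 256 = 109 → 6d.
Recomputed tag = 6d; claimed = 6a → mismatch.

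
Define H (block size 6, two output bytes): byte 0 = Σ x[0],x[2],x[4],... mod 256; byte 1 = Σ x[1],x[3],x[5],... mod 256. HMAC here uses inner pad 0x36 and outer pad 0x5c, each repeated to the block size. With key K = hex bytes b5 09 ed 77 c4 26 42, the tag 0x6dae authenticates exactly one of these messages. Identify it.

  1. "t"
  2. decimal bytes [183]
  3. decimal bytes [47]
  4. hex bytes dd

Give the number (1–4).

Key hex bytes b5 09 ed 77 c4 26 42 is 7 bytes > B = 6, so hash it first: H(key) = a8 a6, then zero-pad to 6 bytes: K' = a8 a6 00 00 00 00.
K' ⊕ ipad = 9e 90 36 36 36 36; K' ⊕ opad = f4 fa 5c 5c 5c 5c.
m1: inner = H(9e 90 36 36 36 36 74) = 7e fc; tag = H(f4 fa 5c 5c 5c 5c 7e fc) = 2aae
m2: inner = H(9e 90 36 36 36 36 b7) = c1 fc; tag = H(f4 fa 5c 5c 5c 5c c1 fc) = 6dae ← matches
m3: inner = H(9e 90 36 36 36 36 2f) = 39 fc; tag = H(f4 fa 5c 5c 5c 5c 39 fc) = e5ae
m4: inner = H(9e 90 36 36 36 36 dd) = e7 fc; tag = H(f4 fa 5c 5c 5c 5c e7 fc) = 93ae

2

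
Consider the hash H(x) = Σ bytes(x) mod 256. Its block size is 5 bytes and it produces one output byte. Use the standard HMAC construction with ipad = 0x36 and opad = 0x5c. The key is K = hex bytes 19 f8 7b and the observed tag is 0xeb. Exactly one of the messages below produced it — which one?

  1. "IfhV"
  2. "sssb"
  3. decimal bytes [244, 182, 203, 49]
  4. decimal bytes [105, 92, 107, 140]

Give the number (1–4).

Key hex bytes 19 f8 7b is 3 bytes ≤ B = 5; zero-pad to 5 bytes: K' = 19 f8 7b 00 00.
K' ⊕ ipad = 2f ce 4d 36 36; K' ⊕ opad = 45 a4 27 5c 5c.
m1: inner = H(2f ce 4d 36 36 49 66 68 56) = 23; tag = H(45 a4 27 5c 5c 23) = eb ← matches
m2: inner = H(2f ce 4d 36 36 73 73 73 62) = 71; tag = H(45 a4 27 5c 5c 71) = 39
m3: inner = H(2f ce 4d 36 36 f4 b6 cb 31) = 5c; tag = H(45 a4 27 5c 5c 5c) = 24
m4: inner = H(2f ce 4d 36 36 69 5c 6b 8c) = 72; tag = H(45 a4 27 5c 5c 72) = 3a

1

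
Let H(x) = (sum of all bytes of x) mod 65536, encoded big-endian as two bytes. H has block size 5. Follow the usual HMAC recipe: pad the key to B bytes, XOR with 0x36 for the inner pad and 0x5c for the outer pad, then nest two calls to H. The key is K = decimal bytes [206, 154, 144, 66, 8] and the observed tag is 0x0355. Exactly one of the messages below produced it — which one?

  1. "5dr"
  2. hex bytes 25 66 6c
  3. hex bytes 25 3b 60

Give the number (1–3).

Key decimal bytes [206, 154, 144, 66, 8] = ce 9a 90 42 08 is exactly B = 5 bytes: K' = ce 9a 90 42 08.
K' ⊕ ipad = f8 ac a6 74 3e; K' ⊕ opad = 92 c6 cc 1e 54.
m1: inner = H(f8 ac a6 74 3e 35 64 72) = 04 07; tag = H(92 c6 cc 1e 54 04 07) = 02a1
m2: inner = H(f8 ac a6 74 3e 25 66 6c) = 03 f3; tag = H(92 c6 cc 1e 54 03 f3) = 038c
m3: inner = H(f8 ac a6 74 3e 25 3b 60) = 03 bc; tag = H(92 c6 cc 1e 54 03 bc) = 0355 ← matches

3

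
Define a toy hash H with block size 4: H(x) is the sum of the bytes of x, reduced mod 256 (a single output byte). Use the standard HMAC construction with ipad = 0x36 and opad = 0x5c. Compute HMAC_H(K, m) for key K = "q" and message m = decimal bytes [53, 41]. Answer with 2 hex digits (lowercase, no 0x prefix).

Key "q" = 71 is 1 byte ≤ B = 4; zero-pad to 4 bytes: K' = 71 00 00 00.
K' ⊕ ipad = 47 36 36 36.  K' ⊕ opad = 2d 5c 5c 5c.
Inner input = (K'⊕ipad) ∥ m = 47 36 36 36 ∥ 35 29.
Inner hash: sum = 71+54+54+54+53+41 = 327; mod 256 = 71 → 47.
Outer input = (K'⊕opad) ∥ inner = 2d 5c 5c 5c ∥ 47.
Outer hash (tag): sum = 45+92+92+92+71 = 392; mod 256 = 136 → 88.

88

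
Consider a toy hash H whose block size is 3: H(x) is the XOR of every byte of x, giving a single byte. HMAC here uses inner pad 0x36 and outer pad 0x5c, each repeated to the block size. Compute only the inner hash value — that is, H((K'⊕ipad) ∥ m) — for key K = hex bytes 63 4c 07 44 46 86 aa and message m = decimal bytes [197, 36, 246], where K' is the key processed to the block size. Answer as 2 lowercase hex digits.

Key hex bytes 63 4c 07 44 46 86 aa is 7 bytes > B = 3, so hash it first: H(key) = 06, then zero-pad to 3 bytes: K' = 06 00 00.
K' ⊕ ipad = 30 36 36.
Inner input = 30 36 36 ∥ c5 24 f6.
Inner hash: XOR 30⊕36⊕36⊕c5⊕24⊕f6 = 27.

27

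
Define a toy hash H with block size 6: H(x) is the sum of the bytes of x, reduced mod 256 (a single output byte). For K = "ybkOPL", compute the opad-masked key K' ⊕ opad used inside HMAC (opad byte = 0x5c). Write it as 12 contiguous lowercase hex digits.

Key "ybkOPL" = 79 62 6b 4f 50 4c is exactly B = 6 bytes: K' = 79 62 6b 4f 50 4c.
XOR each byte with 0x5c: 79⊕5c=25, 62⊕5c=3e, 6b⊕5c=37, 4f⊕5c=13, 50⊕5c=0c, 4c⊕5c=10.

253e37130c10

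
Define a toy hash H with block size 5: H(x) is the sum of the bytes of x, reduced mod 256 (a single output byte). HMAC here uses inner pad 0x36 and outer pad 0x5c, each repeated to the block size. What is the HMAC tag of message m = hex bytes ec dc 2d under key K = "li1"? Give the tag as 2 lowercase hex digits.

ab

Key "li1" = 6c 69 31 is 3 bytes ≤ B = 5; zero-pad to 5 bytes: K' = 6c 69 31 00 00.
K' ⊕ ipad = 5a 5f 07 36 36.  K' ⊕ opad = 30 35 6d 5c 5c.
Inner input = (K'⊕ipad) ∥ m = 5a 5f 07 36 36 ∥ ec dc 2d.
Inner hash: sum = 90+95+7+54+54+236+220+45 = 801; mod 256 = 33 → 21.
Outer input = (K'⊕opad) ∥ inner = 30 35 6d 5c 5c ∥ 21.
Outer hash (tag): sum = 48+53+109+92+92+33 = 427; mod 256 = 171 → ab.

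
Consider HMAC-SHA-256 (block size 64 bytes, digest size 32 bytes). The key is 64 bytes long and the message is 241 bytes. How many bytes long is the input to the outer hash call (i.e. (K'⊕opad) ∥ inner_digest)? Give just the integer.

96

Key is 64 ≤ 64 bytes, zero-padded: |K'| = 64.
Outer input = (K'⊕opad) ∥ H(inner) → 64 + 32 = 96 bytes.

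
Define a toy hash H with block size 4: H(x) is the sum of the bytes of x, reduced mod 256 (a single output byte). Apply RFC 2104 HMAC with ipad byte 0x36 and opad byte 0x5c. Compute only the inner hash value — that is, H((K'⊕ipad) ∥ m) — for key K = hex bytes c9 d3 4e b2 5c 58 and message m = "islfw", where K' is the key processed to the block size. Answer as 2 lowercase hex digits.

2d

Key hex bytes c9 d3 4e b2 5c 58 is 6 bytes > B = 4, so hash it first: H(key) = 50, then zero-pad to 4 bytes: K' = 50 00 00 00.
K' ⊕ ipad = 66 36 36 36.
Inner input = 66 36 36 36 ∥ 69 73 6c 66 77.
Inner hash: sum = 102+54+54+54+105+115+108+102+119 = 813; mod 256 = 45 → 2d.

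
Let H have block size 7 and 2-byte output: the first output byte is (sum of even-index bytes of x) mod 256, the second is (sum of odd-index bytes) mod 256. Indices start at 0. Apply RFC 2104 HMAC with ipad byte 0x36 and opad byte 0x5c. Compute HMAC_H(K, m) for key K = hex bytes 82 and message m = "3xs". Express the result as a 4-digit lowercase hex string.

3ae2

Key hex bytes 82 is 1 byte ≤ B = 7; zero-pad to 7 bytes: K' = 82 00 00 00 00 00 00.
K' ⊕ ipad = b4 36 36 36 36 36 36.  K' ⊕ opad = de 5c 5c 5c 5c 5c 5c.
Inner input = (K'⊕ipad) ∥ m = b4 36 36 36 36 36 36 ∥ 33 78 73.
Inner hash: even-index sum = 462 mod 256 = 206; odd-index sum = 328 mod 256 = 72 → ce 48.
Outer input = (K'⊕opad) ∥ inner = de 5c 5c 5c 5c 5c 5c ∥ ce 48.
Outer hash (tag): even-index sum = 570 mod 256 = 58; odd-index sum = 482 mod 256 = 226 → 3a e2.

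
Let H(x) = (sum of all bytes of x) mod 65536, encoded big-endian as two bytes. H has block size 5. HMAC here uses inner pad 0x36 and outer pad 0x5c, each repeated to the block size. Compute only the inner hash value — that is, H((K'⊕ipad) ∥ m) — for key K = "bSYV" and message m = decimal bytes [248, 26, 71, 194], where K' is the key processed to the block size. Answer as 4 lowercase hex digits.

03d9

Key "bSYV" = 62 53 59 56 is 4 bytes ≤ B = 5; zero-pad to 5 bytes: K' = 62 53 59 56 00.
K' ⊕ ipad = 54 65 6f 60 36.
Inner input = 54 65 6f 60 36 ∥ f8 1a 47 c2.
Inner hash: sum = 84+101+111+96+54+248+26+71+194 = 985 → 03 d9.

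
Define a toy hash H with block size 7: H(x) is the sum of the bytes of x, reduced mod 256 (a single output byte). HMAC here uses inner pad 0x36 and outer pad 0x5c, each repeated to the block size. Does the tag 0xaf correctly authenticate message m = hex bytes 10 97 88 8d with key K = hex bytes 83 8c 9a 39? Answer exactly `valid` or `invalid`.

Key hex bytes 83 8c 9a 39 is 4 bytes ≤ B = 7; zero-pad to 7 bytes: K' = 83 8c 9a 39 00 00 00.
K' ⊕ ipad = b5 ba ac 0f 36 36 36; K' ⊕ opad = df d0 c6 65 5c 5c 5c.
Inner hash: sum = 181+186+172+15+54+54+54+16+151+136+141 = 1160; mod 256 = 136 → 88.
Outer hash (recomputed tag): sum = 223+208+198+101+92+92+92+136 = 1142; mod 256 = 118 → 76.
Recomputed tag = 76; claimed = af → mismatch.

invalid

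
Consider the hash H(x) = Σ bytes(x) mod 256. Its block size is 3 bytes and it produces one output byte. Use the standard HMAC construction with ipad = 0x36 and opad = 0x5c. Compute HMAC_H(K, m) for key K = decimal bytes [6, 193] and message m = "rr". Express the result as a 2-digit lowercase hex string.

Key decimal bytes [6, 193] = 06 c1 is 2 bytes ≤ B = 3; zero-pad to 3 bytes: K' = 06 c1 00.
K' ⊕ ipad = 30 f7 36.  K' ⊕ opad = 5a 9d 5c.
Inner input = (K'⊕ipad) ∥ m = 30 f7 36 ∥ 72 72.
Inner hash: sum = 48+247+54+114+114 = 577; mod 256 = 65 → 41.
Outer input = (K'⊕opad) ∥ inner = 5a 9d 5c ∥ 41.
Outer hash (tag): sum = 90+157+92+65 = 404; mod 256 = 148 → 94.

94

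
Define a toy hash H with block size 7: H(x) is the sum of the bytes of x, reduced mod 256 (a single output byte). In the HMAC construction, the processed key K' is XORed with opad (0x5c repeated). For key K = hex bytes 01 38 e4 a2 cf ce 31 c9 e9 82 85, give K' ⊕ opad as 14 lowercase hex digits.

1a5c5c5c5c5c5c

Key hex bytes 01 38 e4 a2 cf ce 31 c9 e9 82 85 is 11 bytes > B = 7, so hash it first: H(key) = 46, then zero-pad to 7 bytes: K' = 46 00 00 00 00 00 00.
XOR each byte with 0x5c: 46⊕5c=1a, 00⊕5c=5c, 00⊕5c=5c, 00⊕5c=5c, 00⊕5c=5c, 00⊕5c=5c, 00⊕5c=5c.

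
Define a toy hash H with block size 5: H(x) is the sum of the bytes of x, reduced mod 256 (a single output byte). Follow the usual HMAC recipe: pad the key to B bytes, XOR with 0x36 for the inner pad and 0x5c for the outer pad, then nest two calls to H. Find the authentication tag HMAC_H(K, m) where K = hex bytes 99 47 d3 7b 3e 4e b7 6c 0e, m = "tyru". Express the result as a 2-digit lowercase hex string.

Key hex bytes 99 47 d3 7b 3e 4e b7 6c 0e is 9 bytes > B = 5, so hash it first: H(key) = eb, then zero-pad to 5 bytes: K' = eb 00 00 00 00.
K' ⊕ ipad = dd 36 36 36 36.  K' ⊕ opad = b7 5c 5c 5c 5c.
Inner input = (K'⊕ipad) ∥ m = dd 36 36 36 36 ∥ 74 79 72 75.
Inner hash: sum = 221+54+54+54+54+116+121+114+117 = 905; mod 256 = 137 → 89.
Outer input = (K'⊕opad) ∥ inner = b7 5c 5c 5c 5c ∥ 89.
Outer hash (tag): sum = 183+92+92+92+92+137 = 688; mod 256 = 176 → b0.

b0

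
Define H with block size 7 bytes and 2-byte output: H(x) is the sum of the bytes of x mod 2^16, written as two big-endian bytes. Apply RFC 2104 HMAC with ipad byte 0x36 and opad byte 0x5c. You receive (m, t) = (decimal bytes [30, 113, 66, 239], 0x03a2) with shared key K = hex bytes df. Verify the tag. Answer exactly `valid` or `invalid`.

Key hex bytes df is 1 byte ≤ B = 7; zero-pad to 7 bytes: K' = df 00 00 00 00 00 00.
K' ⊕ ipad = e9 36 36 36 36 36 36; K' ⊕ opad = 83 5c 5c 5c 5c 5c 5c.
Inner hash: sum = 233+54+54+54+54+54+54+30+113+66+239 = 1005 → 03 ed.
Outer hash (recomputed tag): sum = 131+92+92+92+92+92+92+3+237 = 923 → 03 9b.
Recomputed tag = 039b; claimed = 03a2 → mismatch.

invalid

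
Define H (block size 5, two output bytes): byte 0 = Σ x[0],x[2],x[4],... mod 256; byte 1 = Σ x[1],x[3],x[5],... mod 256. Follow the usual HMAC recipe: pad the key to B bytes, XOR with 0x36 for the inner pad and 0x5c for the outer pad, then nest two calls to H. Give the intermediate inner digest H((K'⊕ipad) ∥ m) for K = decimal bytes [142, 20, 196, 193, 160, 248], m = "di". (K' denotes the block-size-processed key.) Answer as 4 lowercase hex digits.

Key decimal bytes [142, 20, 196, 193, 160, 248] = 8e 14 c4 c1 a0 f8 is 6 bytes > B = 5, so hash it first: H(key) = f2 cd, then zero-pad to 5 bytes: K' = f2 cd 00 00 00.
K' ⊕ ipad = c4 fb 36 36 36.
Inner input = c4 fb 36 36 36 ∥ 64 69.
Inner hash: even-index sum = 409 mod 256 = 153; odd-index sum = 405 mod 256 = 149 → 99 95.

9995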